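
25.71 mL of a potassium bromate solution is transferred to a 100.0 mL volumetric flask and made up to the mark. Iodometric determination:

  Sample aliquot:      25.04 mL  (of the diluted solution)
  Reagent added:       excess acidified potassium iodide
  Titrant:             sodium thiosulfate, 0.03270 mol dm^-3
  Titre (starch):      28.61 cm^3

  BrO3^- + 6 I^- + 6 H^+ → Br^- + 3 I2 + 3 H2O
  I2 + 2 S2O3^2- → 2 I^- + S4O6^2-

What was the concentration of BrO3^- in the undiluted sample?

n(S2O3^2-) = 0.02861 × 0.03270 = 9.355 × 10^-4 mol
n(I2) = n(S2O3^2-)/2 = 4.678 × 10^-4 mol
From the 1:3 ratio, n(BrO3^-) in the aliquot = 1/3 × 4.678 × 10^-4 = 1.559 × 10^-4 mol
[BrO3^-]_dilute = 1.559 × 10^-4 / 0.02504 = 0.006227 mol/L
[BrO3^-]_original = 0.006227 × 100.0/25.71 = 0.02422 mol/L

0.02422 mol/L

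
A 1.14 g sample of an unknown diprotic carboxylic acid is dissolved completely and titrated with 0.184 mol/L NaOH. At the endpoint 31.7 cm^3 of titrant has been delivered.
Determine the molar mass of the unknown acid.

n(NaOH) = 0.0317 L × 0.184 mol/L = 5.83 × 10^-3 mol
From the 1:2 ratio, n(H2A) = 1/2 × 5.83 × 10^-3 = 2.92 × 10^-3 mol
M = m / n = 1.14 g / 2.92 × 10^-3 mol = 391 g/mol

391 g/mol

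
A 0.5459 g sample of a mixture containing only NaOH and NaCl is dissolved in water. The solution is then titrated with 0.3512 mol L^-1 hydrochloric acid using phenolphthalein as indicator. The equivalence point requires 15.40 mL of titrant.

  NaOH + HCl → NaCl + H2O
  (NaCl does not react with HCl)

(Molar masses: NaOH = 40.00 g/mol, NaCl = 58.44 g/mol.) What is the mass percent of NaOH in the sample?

n(HCl) = 0.01540 × 0.3512 = 5.408 × 10^-3 mol
Let x = n(NaOH), y = n(NaCl).
Titrant: 1x = 5.408 × 10^-3;  mass: 40.00x + 58.44y = 0.5459
Solving, x = 5.408 × 10^-3 mol, y = 5.639 × 10^-3 mol
mass of NaOH = 5.408 × 10^-3 × 40.00 = 0.2163 g
% NaOH = 0.2163 / 0.5459 × 100 = 39.63 %

39.63 %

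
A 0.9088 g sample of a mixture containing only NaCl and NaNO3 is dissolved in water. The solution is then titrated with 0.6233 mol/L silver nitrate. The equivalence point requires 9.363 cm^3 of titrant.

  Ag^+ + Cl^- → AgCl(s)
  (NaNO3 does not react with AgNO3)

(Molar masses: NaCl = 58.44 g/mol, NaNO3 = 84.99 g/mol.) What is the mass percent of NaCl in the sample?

37.53 %

n(AgNO3) = 0.009363 × 0.6233 = 5.836 × 10^-3 mol
Let x = n(NaCl), y = n(NaNO3).
Titrant: 1x = 5.836 × 10^-3;  mass: 58.44x + 84.99y = 0.9088
Solving, x = 5.836 × 10^-3 mol, y = 6.680 × 10^-3 mol
mass of NaCl = 5.836 × 10^-3 × 58.44 = 0.3411 g
% NaCl = 0.3411 / 0.9088 × 100 = 37.53 %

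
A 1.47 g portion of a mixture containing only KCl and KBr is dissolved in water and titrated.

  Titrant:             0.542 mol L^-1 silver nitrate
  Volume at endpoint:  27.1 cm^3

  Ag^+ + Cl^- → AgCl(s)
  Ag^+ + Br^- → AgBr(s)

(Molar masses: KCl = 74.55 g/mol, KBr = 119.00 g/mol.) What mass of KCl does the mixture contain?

0.466 g

n(AgNO3) = 0.0271 × 0.542 = 0.0147 mol
Let x = n(KCl), y = n(KBr).
Titrant: 1x + 1y = 0.0147;  mass: 74.55x + 119.00y = 1.47
Solving, x = 6.25 × 10^-3 mol, y = 8.44 × 10^-3 mol
mass of KCl = 6.25 × 10^-3 × 74.55 = 0.466 g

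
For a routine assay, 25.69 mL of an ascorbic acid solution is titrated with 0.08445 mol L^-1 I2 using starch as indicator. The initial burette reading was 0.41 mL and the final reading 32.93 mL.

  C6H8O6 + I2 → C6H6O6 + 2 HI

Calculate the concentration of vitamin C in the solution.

0.1069 mol/L

n(I2) = 0.03252 L × 0.08445 mol/L = 2.746 × 10^-3 mol
n(C6H8O6) = 2.746 × 10^-3 mol (1:1 mole ratio)
[C6H8O6] = 2.746 × 10^-3 mol / 0.02569 L = 0.1069 mol/L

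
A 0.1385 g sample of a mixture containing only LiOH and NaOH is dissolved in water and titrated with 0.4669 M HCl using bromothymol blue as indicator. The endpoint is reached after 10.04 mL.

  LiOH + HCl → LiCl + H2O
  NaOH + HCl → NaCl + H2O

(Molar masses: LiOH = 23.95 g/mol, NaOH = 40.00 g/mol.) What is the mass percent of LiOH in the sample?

n(HCl) = 0.01004 × 0.4669 = 4.688 × 10^-3 mol
Let x = n(LiOH), y = n(NaOH).
Titrant: 1x + 1y = 4.688 × 10^-3;  mass: 23.95x + 40.00y = 0.1385
Solving, x = 3.053 × 10^-3 mol, y = 1.634 × 10^-3 mol
mass of LiOH = 3.053 × 10^-3 × 23.95 = 0.07313 g
% LiOH = 0.07313 / 0.1385 × 100 = 52.80 %

52.80 %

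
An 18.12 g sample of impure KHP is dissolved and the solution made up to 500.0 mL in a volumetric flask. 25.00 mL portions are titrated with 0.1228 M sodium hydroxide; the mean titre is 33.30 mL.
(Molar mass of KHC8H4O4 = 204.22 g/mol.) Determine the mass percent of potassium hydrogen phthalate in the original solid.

KHC8H4O4 + NaOH → KNaC8H4O4 + H2O
n(NaOH) per titration = 0.03330 × 0.1228 = 4.089 × 10^-3 mol
n(KHC8H4O4) in each aliquot = 4.089 × 10^-3 mol (1:1 ratio)
n(KHC8H4O4) in the whole flask = 4.089 × 10^-3 × 500.0/25.00 = 0.08178 mol
mass of KHC8H4O4 = 0.08178 × 204.22 = 16.70 g
% KHC8H4O4 = 16.70 / 18.12 × 100 = 92.17 %

92.17 %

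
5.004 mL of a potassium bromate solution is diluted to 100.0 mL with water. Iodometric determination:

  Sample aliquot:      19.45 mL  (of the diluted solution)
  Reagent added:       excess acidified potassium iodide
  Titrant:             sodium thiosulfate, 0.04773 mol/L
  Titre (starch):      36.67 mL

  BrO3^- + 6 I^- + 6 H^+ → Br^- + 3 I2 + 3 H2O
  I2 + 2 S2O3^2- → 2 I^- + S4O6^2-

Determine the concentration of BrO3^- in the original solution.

0.2997 mol/L

n(S2O3^2-) = 0.03667 × 0.04773 = 1.750 × 10^-3 mol
n(I2) = n(S2O3^2-)/2 = 8.751 × 10^-4 mol
From the 1:3 ratio, n(BrO3^-) in the aliquot = 1/3 × 8.751 × 10^-4 = 2.917 × 10^-4 mol
[BrO3^-]_dilute = 2.917 × 10^-4 / 0.01945 = 0.01500 mol/L
[BrO3^-]_original = 0.01500 × 100.0/5.004 = 0.2997 mol/L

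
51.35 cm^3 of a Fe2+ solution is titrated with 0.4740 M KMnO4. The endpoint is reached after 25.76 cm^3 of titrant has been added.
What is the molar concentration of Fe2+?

MnO4^- + 5 Fe^2+ + 8 H^+ → Mn^2+ + 5 Fe^3+ + 4 H2O
n(KMnO4) = 0.02576 L × 0.4740 mol/L = 0.01221 mol
From the 5:1 mole ratio, n(Fe2+) = 5/1 × 0.01221 = 0.06105 mol
[Fe2+] = 0.06105 mol / 0.05135 L = 1.189 mol/L

1.189 M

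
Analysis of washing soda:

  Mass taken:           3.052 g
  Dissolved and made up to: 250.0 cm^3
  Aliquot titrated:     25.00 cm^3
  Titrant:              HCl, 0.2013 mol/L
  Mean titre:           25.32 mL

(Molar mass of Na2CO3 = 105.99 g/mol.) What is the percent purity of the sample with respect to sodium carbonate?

Na2CO3 + 2 HCl → 2 NaCl + H2O + CO2
n(HCl) per titration = 0.02532 × 0.2013 = 5.097 × 10^-3 mol
From the 1:2 ratio, n(Na2CO3) in each aliquot = 1/2 × 5.097 × 10^-3 = 2.548 × 10^-3 mol
n(Na2CO3) in the whole flask = 2.548 × 10^-3 × 250.0/25.00 = 0.02548 mol
mass of Na2CO3 = 0.02548 × 105.99 = 2.701 g
% Na2CO3 = 2.701 / 3.052 × 100 = 88.50 %

88.50 %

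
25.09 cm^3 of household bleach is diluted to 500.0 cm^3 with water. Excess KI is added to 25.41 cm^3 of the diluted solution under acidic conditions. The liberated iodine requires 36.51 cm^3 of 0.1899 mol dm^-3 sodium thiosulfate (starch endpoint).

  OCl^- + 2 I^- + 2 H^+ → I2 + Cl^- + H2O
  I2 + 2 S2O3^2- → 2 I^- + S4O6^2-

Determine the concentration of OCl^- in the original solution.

2.719 mol/L

n(S2O3^2-) = 0.03651 × 0.1899 = 6.933 × 10^-3 mol
n(I2) = n(S2O3^2-)/2 = 3.467 × 10^-3 mol
n(OCl^-) in the aliquot = 3.467 × 10^-3 mol (1:1 ratio)
[OCl^-]_dilute = 3.467 × 10^-3 / 0.02541 = 0.1364 mol/L
[OCl^-]_original = 0.1364 × 500.0/25.09 = 2.719 mol/L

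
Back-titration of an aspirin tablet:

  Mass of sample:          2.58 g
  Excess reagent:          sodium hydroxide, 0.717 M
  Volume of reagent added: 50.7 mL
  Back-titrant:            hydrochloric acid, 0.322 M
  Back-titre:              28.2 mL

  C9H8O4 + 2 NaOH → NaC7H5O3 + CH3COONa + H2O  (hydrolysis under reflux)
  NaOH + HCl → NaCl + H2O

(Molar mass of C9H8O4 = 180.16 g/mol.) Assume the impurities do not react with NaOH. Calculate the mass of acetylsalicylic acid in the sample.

n(NaOH) added = 0.0507 × 0.717 = 0.0364 mol
n(HCl) used in back-titration = 0.0282 × 0.322 = 9.08 × 10^-3 mol
n(NaOH) left over = 9.08 × 10^-3 mol (1:1 ratio)
n(NaOH) consumed by analyte = 0.0364 − 9.08 × 10^-3 = 0.0273 mol
From the 1:2 ratio, n(C9H8O4) = 1/2 × 0.0273 = 0.0136 mol
mass of C9H8O4 = 0.0136 × 180.16 = 2.46 g

2.46 g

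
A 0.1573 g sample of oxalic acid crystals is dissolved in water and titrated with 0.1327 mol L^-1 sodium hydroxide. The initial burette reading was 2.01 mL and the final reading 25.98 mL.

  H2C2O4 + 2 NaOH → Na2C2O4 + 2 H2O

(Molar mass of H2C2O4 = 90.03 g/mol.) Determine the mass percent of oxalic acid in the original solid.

n(NaOH) = 0.02397 L × 0.1327 mol/L = 3.181 × 10^-3 mol
From the 1:2 ratio, n(H2C2O4) = 1/2 × 3.181 × 10^-3 = 1.590 × 10^-3 mol
mass of H2C2O4 = 1.590 × 10^-3 × 90.03 g/mol = 0.1432 g
% H2C2O4 = 0.1432 / 0.1573 × 100 = 91.03 %

91.03 %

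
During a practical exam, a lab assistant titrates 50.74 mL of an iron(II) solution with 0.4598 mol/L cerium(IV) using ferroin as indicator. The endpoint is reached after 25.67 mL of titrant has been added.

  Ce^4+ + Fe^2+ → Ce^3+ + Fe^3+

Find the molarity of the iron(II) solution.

n(Ce4+) = 0.02567 L × 0.4598 mol/L = 0.01180 mol
n(Fe2+) = 0.01180 mol (1:1 mole ratio)
[Fe2+] = 0.01180 mol / 0.05074 L = 0.2326 mol/L

0.2326 mol/L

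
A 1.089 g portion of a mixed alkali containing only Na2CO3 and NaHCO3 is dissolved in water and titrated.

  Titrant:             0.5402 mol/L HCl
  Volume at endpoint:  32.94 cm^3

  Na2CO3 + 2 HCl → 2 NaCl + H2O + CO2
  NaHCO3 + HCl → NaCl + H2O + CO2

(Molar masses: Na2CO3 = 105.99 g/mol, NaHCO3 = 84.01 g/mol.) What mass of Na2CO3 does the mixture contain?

0.6935 g

n(HCl) = 0.03294 × 0.5402 = 0.01779 mol
Let x = n(Na2CO3), y = n(NaHCO3).
Titrant: 2x + 1y = 0.01779;  mass: 105.99x + 84.01y = 1.089
Solving, x = 6.543 × 10^-3 mol, y = 4.707 × 10^-3 mol
mass of Na2CO3 = 6.543 × 10^-3 × 105.99 = 0.6935 g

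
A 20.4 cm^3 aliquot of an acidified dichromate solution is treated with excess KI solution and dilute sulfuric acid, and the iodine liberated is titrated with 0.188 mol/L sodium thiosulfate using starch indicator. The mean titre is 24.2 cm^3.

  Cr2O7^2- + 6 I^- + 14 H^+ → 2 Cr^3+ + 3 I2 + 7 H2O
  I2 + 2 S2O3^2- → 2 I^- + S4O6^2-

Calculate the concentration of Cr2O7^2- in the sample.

n(S2O3^2-) = 0.0242 × 0.188 = 4.55 × 10^-3 mol
n(I2) = n(S2O3^2-)/2 = 2.27 × 10^-3 mol
From the 1:3 ratio, n(Cr2O7^2-) in the aliquot = 1/3 × 2.27 × 10^-3 = 7.58 × 10^-4 mol
[Cr2O7^2-] = 7.58 × 10^-4 / 0.0204 = 0.0372 mol/L

0.0372 mol/L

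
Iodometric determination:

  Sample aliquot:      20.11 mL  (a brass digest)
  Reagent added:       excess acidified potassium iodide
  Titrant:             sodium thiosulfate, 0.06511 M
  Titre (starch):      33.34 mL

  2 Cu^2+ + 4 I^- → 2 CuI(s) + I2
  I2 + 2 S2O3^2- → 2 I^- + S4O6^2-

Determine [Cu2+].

n(S2O3^2-) = 0.03334 × 0.06511 = 2.171 × 10^-3 mol
n(I2) = n(S2O3^2-)/2 = 1.085 × 10^-3 mol
From the 2:1 ratio, n(Cu2+) in the aliquot = 2/1 × 1.085 × 10^-3 = 2.171 × 10^-3 mol
[Cu2+] = 2.171 × 10^-3 / 0.02011 = 0.1079 mol/L

0.1079 M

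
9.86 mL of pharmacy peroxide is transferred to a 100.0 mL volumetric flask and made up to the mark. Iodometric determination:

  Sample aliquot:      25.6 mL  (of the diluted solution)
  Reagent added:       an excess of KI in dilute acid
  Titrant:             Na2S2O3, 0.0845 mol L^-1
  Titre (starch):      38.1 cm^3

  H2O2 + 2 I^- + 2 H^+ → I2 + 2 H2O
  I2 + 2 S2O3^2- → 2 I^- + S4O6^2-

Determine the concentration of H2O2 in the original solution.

n(S2O3^2-) = 0.0381 × 0.0845 = 3.22 × 10^-3 mol
n(I2) = n(S2O3^2-)/2 = 1.61 × 10^-3 mol
n(H2O2) in the aliquot = 1.61 × 10^-3 mol (1:1 ratio)
[H2O2]_dilute = 1.61 × 10^-3 / 0.0256 = 0.0629 mol/L
[H2O2]_original = 0.0629 × 100.0/9.86 = 0.638 mol/L

0.638 mol/L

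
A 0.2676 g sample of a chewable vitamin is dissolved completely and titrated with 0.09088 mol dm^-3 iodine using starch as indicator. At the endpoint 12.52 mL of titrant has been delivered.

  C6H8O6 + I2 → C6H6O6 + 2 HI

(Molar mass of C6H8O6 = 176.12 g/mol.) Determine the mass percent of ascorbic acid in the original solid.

74.89 %

n(I2) = 0.01252 L × 0.09088 mol/L = 1.138 × 10^-3 mol
n(C6H8O6) = 1.138 × 10^-3 mol (1:1 ratio)
mass of C6H8O6 = 1.138 × 10^-3 × 176.12 g/mol = 0.2004 g
% C6H8O6 = 0.2004 / 0.2676 × 100 = 74.89 %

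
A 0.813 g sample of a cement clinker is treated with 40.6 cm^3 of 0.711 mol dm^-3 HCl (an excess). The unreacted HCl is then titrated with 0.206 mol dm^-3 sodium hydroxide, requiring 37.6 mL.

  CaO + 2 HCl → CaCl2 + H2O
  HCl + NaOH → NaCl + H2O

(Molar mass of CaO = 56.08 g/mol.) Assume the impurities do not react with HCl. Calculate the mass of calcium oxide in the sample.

0.592 g

n(HCl) added = 0.0406 × 0.711 = 0.0289 mol
n(NaOH) used in back-titration = 0.0376 × 0.206 = 7.75 × 10^-3 mol
n(HCl) left over = 7.75 × 10^-3 mol (1:1 ratio)
n(HCl) consumed by analyte = 0.0289 − 7.75 × 10^-3 = 0.0211 mol
From the 1:2 ratio, n(CaO) = 1/2 × 0.0211 = 0.0106 mol
mass of CaO = 0.0106 × 56.08 = 0.592 g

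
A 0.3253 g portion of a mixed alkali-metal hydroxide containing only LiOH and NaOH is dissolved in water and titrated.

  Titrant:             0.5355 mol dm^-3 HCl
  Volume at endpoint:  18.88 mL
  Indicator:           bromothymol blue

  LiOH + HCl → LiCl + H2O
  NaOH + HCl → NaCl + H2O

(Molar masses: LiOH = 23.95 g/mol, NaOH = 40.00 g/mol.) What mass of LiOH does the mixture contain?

0.1180 g

n(HCl) = 0.01888 × 0.5355 = 0.01011 mol
Let x = n(LiOH), y = n(NaOH).
Titrant: 1x + 1y = 0.01011;  mass: 23.95x + 40.00y = 0.3253
Solving, x = 4.929 × 10^-3 mol, y = 5.181 × 10^-3 mol
mass of LiOH = 4.929 × 10^-3 × 23.95 = 0.1180 g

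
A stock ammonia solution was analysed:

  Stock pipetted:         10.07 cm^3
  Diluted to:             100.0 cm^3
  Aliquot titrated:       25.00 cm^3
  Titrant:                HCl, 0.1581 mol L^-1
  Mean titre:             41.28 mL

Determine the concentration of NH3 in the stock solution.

2.592 mol/L

NH3 + HCl → NH4Cl
n(HCl) = 0.04128 × 0.1581 = 6.526 × 10^-3 mol
n(NH3) in the aliquot = 6.526 × 10^-3 mol (1:1 ratio)
[NH3]_dilute = 6.526 × 10^-3 / 0.02500 = 0.2611 mol/L
Dilution factor = 100.0 / 10.07 = 9.930
[NH3]_stock = 0.2611 × 9.930 = 2.592 mol/L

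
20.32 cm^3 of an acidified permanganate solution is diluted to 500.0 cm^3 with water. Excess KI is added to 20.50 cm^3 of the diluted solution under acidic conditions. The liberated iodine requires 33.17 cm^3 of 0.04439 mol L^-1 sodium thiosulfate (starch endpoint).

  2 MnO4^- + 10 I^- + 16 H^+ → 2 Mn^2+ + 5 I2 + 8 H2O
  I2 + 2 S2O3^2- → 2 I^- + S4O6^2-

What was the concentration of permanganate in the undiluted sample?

n(S2O3^2-) = 0.03317 × 0.04439 = 1.472 × 10^-3 mol
n(I2) = n(S2O3^2-)/2 = 7.362 × 10^-4 mol
From the 2:5 ratio, n(MnO4^-) in the aliquot = 2/5 × 7.362 × 10^-4 = 2.945 × 10^-4 mol
[MnO4^-]_dilute = 2.945 × 10^-4 / 0.02050 = 0.01437 mol/L
[MnO4^-]_original = 0.01437 × 500.0/20.32 = 0.3535 mol/L

0.3535 mol/L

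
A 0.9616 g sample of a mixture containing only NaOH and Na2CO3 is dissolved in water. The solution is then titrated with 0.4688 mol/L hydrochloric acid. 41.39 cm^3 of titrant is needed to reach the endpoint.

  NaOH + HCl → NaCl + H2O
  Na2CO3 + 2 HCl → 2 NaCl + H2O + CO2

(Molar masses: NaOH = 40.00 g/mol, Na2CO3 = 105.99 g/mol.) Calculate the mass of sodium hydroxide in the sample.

0.2053 g

n(HCl) = 0.04139 × 0.4688 = 0.01940 mol
Let x = n(NaOH), y = n(Na2CO3).
Titrant: 1x + 2y = 0.01940;  mass: 40.00x + 105.99y = 0.9616
Solving, x = 5.132 × 10^-3 mol, y = 7.136 × 10^-3 mol
mass of NaOH = 5.132 × 10^-3 × 40.00 = 0.2053 g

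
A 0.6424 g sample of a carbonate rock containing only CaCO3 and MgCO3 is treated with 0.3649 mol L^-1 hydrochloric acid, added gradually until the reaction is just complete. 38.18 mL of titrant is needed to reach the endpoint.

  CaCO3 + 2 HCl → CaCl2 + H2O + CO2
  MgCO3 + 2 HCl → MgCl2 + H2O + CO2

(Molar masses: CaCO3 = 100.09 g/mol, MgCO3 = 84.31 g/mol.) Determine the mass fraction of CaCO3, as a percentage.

n(HCl) = 0.03818 × 0.3649 = 0.01393 mol
Let x = n(CaCO3), y = n(MgCO3).
Titrant: 2x + 2y = 0.01393;  mass: 100.09x + 84.31y = 0.6424
Solving, x = 3.492 × 10^-3 mol, y = 3.474 × 10^-3 mol
mass of CaCO3 = 3.492 × 10^-3 × 100.09 = 0.3495 g
% CaCO3 = 0.3495 / 0.6424 × 100 = 54.41 %

54.41 %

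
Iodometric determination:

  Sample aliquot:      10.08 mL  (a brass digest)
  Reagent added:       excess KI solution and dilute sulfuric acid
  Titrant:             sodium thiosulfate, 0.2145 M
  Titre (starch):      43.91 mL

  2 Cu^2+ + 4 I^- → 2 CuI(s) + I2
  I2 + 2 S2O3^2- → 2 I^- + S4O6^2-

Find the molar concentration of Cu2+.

0.9344 M

n(S2O3^2-) = 0.04391 × 0.2145 = 9.419 × 10^-3 mol
n(I2) = n(S2O3^2-)/2 = 4.709 × 10^-3 mol
From the 2:1 ratio, n(Cu2+) in the aliquot = 2/1 × 4.709 × 10^-3 = 9.419 × 10^-3 mol
[Cu2+] = 9.419 × 10^-3 / 0.01008 = 0.9344 mol/L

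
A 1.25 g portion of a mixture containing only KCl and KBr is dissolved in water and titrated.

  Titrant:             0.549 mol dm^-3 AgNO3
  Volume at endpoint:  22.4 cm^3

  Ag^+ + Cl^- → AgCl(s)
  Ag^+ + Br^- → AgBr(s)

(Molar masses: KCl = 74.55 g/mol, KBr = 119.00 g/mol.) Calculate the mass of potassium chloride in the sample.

n(AgNO3) = 0.0224 × 0.549 = 0.0123 mol
Let x = n(KCl), y = n(KBr).
Titrant: 1x + 1y = 0.0123;  mass: 74.55x + 119.00y = 1.25
Solving, x = 4.80 × 10^-3 mol, y = 7.50 × 10^-3 mol
mass of KCl = 4.80 × 10^-3 × 74.55 = 0.358 g

0.358 g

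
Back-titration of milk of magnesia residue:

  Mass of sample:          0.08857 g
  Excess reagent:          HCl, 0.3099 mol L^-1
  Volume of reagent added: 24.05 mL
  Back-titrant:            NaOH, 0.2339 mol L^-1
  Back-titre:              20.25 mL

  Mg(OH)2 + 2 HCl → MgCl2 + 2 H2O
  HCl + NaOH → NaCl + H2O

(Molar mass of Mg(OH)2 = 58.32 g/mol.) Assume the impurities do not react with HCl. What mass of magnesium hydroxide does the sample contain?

n(HCl) added = 0.02405 × 0.3099 = 7.453 × 10^-3 mol
n(NaOH) used in back-titration = 0.02025 × 0.2339 = 4.736 × 10^-3 mol
n(HCl) left over = 4.736 × 10^-3 mol (1:1 ratio)
n(HCl) consumed by analyte = 7.453 × 10^-3 − 4.736 × 10^-3 = 2.717 × 10^-3 mol
From the 1:2 ratio, n(Mg(OH)2) = 1/2 × 2.717 × 10^-3 = 1.358 × 10^-3 mol
mass of Mg(OH)2 = 1.358 × 10^-3 × 58.32 = 0.07922 g

0.07922 g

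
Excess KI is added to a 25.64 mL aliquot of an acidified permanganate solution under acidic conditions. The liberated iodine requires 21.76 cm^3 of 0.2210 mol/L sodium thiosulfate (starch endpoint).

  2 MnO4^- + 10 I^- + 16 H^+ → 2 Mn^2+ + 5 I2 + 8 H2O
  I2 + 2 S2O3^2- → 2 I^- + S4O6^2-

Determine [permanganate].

0.03751 mol/L

n(S2O3^2-) = 0.02176 × 0.2210 = 4.809 × 10^-3 mol
n(I2) = n(S2O3^2-)/2 = 2.404 × 10^-3 mol
From the 2:5 ratio, n(MnO4^-) in the aliquot = 2/5 × 2.404 × 10^-3 = 9.618 × 10^-4 mol
[MnO4^-] = 9.618 × 10^-4 / 0.02564 = 0.03751 mol/L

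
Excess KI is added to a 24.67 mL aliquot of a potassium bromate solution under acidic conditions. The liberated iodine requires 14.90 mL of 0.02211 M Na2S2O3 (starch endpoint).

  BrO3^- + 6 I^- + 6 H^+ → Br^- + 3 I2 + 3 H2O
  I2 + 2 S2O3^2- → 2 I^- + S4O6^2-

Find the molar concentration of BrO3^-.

n(S2O3^2-) = 0.01490 × 0.02211 = 3.294 × 10^-4 mol
n(I2) = n(S2O3^2-)/2 = 1.647 × 10^-4 mol
From the 1:3 ratio, n(BrO3^-) in the aliquot = 1/3 × 1.647 × 10^-4 = 5.491 × 10^-5 mol
[BrO3^-] = 5.491 × 10^-5 / 0.02467 = 0.002226 mol/L

0.002226 M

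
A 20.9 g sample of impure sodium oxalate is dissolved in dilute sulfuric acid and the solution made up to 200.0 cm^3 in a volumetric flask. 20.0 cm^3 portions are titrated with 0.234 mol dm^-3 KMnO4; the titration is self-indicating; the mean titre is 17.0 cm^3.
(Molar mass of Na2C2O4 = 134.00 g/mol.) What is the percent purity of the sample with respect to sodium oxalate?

2 MnO4^- + 5 C2O4^2- + 16 H^+ → 2 Mn^2+ + 10 CO2 + 8 H2O
n(KMnO4) per titration = 0.0170 × 0.234 = 3.98 × 10^-3 mol
From the 5:2 ratio, n(Na2C2O4) in each aliquot = 5/2 × 3.98 × 10^-3 = 9.95 × 10^-3 mol
n(Na2C2O4) in the whole flask = 9.95 × 10^-3 × 200.0/20.0 = 0.0995 mol
mass of Na2C2O4 = 0.0995 × 134.00 = 13.3 g
% Na2C2O4 = 13.3 / 20.9 × 100 = 63.8 %

63.8 %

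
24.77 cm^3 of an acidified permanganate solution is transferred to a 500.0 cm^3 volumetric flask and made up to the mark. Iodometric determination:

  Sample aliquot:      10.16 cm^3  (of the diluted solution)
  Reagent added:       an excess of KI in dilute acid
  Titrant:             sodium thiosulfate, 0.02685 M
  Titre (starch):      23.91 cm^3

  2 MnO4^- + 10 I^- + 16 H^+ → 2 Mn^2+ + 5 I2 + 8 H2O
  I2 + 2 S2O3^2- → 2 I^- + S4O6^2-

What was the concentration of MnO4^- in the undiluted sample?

n(S2O3^2-) = 0.02391 × 0.02685 = 6.420 × 10^-4 mol
n(I2) = n(S2O3^2-)/2 = 3.210 × 10^-4 mol
From the 2:5 ratio, n(MnO4^-) in the aliquot = 2/5 × 3.210 × 10^-4 = 1.284 × 10^-4 mol
[MnO4^-]_dilute = 1.284 × 10^-4 / 0.01016 = 0.01264 mol/L
[MnO4^-]_original = 0.01264 × 500.0/24.77 = 0.2551 mol/L

0.2551 M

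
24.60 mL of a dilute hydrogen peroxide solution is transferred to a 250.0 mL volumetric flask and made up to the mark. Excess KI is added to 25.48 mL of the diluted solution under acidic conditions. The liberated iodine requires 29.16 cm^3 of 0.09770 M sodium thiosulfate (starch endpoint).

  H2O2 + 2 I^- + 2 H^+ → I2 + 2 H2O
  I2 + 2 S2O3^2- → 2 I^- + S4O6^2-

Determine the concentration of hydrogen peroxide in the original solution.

n(S2O3^2-) = 0.02916 × 0.09770 = 2.849 × 10^-3 mol
n(I2) = n(S2O3^2-)/2 = 1.424 × 10^-3 mol
n(H2O2) in the aliquot = 1.424 × 10^-3 mol (1:1 ratio)
[H2O2]_dilute = 1.424 × 10^-3 / 0.02548 = 0.05591 mol/L
[H2O2]_original = 0.05591 × 250.0/24.60 = 0.5681 mol/L

0.5681 M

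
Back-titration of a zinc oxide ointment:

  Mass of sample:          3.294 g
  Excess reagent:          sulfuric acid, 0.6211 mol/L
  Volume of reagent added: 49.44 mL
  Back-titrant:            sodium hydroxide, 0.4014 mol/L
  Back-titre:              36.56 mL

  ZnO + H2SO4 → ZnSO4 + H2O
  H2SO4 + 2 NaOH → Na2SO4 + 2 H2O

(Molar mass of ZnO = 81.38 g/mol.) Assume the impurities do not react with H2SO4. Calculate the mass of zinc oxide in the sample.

1.902 g

n(H2SO4) added = 0.04944 × 0.6211 = 0.03071 mol
n(NaOH) used in back-titration = 0.03656 × 0.4014 = 0.01468 mol
From the 1:2 ratio, n(H2SO4) left over = 1/2 × 0.01468 = 7.338 × 10^-3 mol
n(H2SO4) consumed by analyte = 0.03071 − 7.338 × 10^-3 = 0.02337 mol
n(ZnO) = 0.02337 mol (1:1 ratio)
mass of ZnO = 0.02337 × 81.38 = 1.902 g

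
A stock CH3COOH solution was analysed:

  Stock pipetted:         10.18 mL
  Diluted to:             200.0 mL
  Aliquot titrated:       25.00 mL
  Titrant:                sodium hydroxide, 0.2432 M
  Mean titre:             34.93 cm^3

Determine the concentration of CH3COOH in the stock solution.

CH3COOH + NaOH → CH3COONa + H2O
n(NaOH) = 0.03493 × 0.2432 = 8.495 × 10^-3 mol
n(CH3COOH) in the aliquot = 8.495 × 10^-3 mol (1:1 ratio)
[CH3COOH]_dilute = 8.495 × 10^-3 / 0.02500 = 0.3398 mol/L
Dilution factor = 200.0 / 10.18 = 19.65
[CH3COOH]_stock = 0.3398 × 19.65 = 6.676 mol/L

6.676 M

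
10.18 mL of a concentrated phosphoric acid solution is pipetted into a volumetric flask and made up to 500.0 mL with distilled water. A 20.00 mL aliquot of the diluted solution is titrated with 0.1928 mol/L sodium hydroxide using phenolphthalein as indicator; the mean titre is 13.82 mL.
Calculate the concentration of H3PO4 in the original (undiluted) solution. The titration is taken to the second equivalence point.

H3PO4 + 2 NaOH → Na2HPO4 + 2 H2O
n(NaOH) = 0.01382 × 0.1928 = 2.664 × 10^-3 mol
From the 1:2 ratio, n(H3PO4) in the aliquot = 1/2 × 2.664 × 10^-3 = 1.332 × 10^-3 mol
[H3PO4]_dilute = 1.332 × 10^-3 / 0.02000 = 0.06661 mol/L
Dilution factor = 500.0 / 10.18 = 49.12
[H3PO4]_stock = 0.06661 × 49.12 = 3.272 mol/L

3.272 mol/L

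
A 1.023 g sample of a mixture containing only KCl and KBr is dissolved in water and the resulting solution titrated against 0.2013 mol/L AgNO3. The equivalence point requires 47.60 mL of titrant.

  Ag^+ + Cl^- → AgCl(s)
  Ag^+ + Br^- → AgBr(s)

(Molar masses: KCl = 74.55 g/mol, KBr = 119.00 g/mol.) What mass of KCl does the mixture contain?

0.1966 g

n(AgNO3) = 0.04760 × 0.2013 = 9.582 × 10^-3 mol
Let x = n(KCl), y = n(KBr).
Titrant: 1x + 1y = 9.582 × 10^-3;  mass: 74.55x + 119.00y = 1.023
Solving, x = 2.638 × 10^-3 mol, y = 6.944 × 10^-3 mol
mass of KCl = 2.638 × 10^-3 × 74.55 = 0.1966 g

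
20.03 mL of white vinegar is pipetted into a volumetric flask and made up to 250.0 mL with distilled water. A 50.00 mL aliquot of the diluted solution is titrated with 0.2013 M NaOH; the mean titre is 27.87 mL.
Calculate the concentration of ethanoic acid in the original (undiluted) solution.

CH3COOH + NaOH → CH3COONa + H2O
n(NaOH) = 0.02787 × 0.2013 = 5.610 × 10^-3 mol
n(CH3COOH) in the aliquot = 5.610 × 10^-3 mol (1:1 ratio)
[CH3COOH]_dilute = 5.610 × 10^-3 / 0.05000 = 0.1122 mol/L
Dilution factor = 250.0 / 20.03 = 12.48
[CH3COOH]_stock = 0.1122 × 12.48 = 1.400 mol/L

1.400 M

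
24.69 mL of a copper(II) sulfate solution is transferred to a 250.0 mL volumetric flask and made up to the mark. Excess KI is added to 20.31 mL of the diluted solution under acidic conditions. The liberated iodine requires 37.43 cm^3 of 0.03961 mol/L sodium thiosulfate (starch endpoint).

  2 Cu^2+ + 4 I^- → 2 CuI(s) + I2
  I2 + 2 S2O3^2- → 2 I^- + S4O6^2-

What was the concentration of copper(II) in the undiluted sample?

0.7392 mol/L

n(S2O3^2-) = 0.03743 × 0.03961 = 1.483 × 10^-3 mol
n(I2) = n(S2O3^2-)/2 = 7.413 × 10^-4 mol
From the 2:1 ratio, n(Cu2+) in the aliquot = 2/1 × 7.413 × 10^-4 = 1.483 × 10^-3 mol
[Cu2+]_dilute = 1.483 × 10^-3 / 0.02031 = 0.07300 mol/L
[Cu2+]_original = 0.07300 × 250.0/24.69 = 0.7392 mol/L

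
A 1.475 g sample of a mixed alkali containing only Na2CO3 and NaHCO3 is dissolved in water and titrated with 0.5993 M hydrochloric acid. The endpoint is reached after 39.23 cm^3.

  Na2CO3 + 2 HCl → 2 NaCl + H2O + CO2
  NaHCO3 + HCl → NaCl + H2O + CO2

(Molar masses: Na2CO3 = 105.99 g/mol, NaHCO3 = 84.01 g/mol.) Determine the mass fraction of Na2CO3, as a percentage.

57.94 %

n(HCl) = 0.03923 × 0.5993 = 0.02351 mol
Let x = n(Na2CO3), y = n(NaHCO3).
Titrant: 2x + 1y = 0.02351;  mass: 105.99x + 84.01y = 1.475
Solving, x = 8.063 × 10^-3 mol, y = 7.385 × 10^-3 mol
mass of Na2CO3 = 8.063 × 10^-3 × 105.99 = 0.8546 g
% Na2CO3 = 0.8546 / 1.475 × 100 = 57.94 %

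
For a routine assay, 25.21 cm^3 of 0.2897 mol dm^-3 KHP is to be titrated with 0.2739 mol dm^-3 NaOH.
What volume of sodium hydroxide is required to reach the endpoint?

26.66 mL

KHC8H4O4 + NaOH → KNaC8H4O4 + H2O
n(KHC8H4O4) = 0.02521 L × 0.2897 mol/L = 7.303 × 10^-3 mol
n(NaOH) = 7.303 × 10^-3 mol (1:1 stoichiometry)
V(NaOH) = 7.303 × 10^-3 mol / 0.2739 mol/L = 0.02666 L = 26.66 mL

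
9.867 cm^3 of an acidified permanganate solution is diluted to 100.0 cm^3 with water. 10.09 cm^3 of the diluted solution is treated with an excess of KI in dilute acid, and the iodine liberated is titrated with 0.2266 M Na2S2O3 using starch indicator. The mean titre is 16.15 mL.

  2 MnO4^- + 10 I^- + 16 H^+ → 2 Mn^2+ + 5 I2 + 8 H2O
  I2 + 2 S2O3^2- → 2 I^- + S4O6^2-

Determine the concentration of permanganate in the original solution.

n(S2O3^2-) = 0.01615 × 0.2266 = 3.660 × 10^-3 mol
n(I2) = n(S2O3^2-)/2 = 1.830 × 10^-3 mol
From the 2:5 ratio, n(MnO4^-) in the aliquot = 2/5 × 1.830 × 10^-3 = 7.319 × 10^-4 mol
[MnO4^-]_dilute = 7.319 × 10^-4 / 0.01009 = 0.07254 mol/L
[MnO4^-]_original = 0.07254 × 100.0/9.867 = 0.7352 mol/L

0.7352 M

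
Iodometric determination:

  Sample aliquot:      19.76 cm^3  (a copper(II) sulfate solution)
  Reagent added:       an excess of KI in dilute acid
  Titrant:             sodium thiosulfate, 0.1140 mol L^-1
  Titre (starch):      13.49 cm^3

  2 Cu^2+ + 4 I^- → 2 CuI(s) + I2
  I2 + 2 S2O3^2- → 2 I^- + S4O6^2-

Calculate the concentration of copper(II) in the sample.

0.07783 mol/L

n(S2O3^2-) = 0.01349 × 0.1140 = 1.538 × 10^-3 mol
n(I2) = n(S2O3^2-)/2 = 7.689 × 10^-4 mol
From the 2:1 ratio, n(Cu2+) in the aliquot = 2/1 × 7.689 × 10^-4 = 1.538 × 10^-3 mol
[Cu2+] = 1.538 × 10^-3 / 0.01976 = 0.07783 mol/L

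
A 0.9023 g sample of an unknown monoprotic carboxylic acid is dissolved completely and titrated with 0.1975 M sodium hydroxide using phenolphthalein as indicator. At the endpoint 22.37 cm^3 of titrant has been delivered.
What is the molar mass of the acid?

n(NaOH) = 0.02237 L × 0.1975 mol/L = 4.418 × 10^-3 mol
n(HA) = 4.418 × 10^-3 mol (1:1 ratio)
M = m / n = 0.9023 g / 4.418 × 10^-3 mol = 204.2 g/mol

204.2 g/mol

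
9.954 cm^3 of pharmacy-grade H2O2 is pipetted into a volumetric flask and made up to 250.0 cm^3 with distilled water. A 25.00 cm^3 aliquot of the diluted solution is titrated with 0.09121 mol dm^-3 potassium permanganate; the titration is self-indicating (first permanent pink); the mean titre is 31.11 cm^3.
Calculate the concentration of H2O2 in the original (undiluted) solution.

7.127 mol/L

2 MnO4^- + 5 H2O2 + 6 H^+ → 2 Mn^2+ + 5 O2 + 8 H2O
n(KMnO4) = 0.03111 × 0.09121 = 2.838 × 10^-3 mol
From the 5:2 ratio, n(H2O2) in the aliquot = 5/2 × 2.838 × 10^-3 = 7.094 × 10^-3 mol
[H2O2]_dilute = 7.094 × 10^-3 / 0.02500 = 0.2838 mol/L
Dilution factor = 250.0 / 9.954 = 25.12
[H2O2]_stock = 0.2838 × 25.12 = 7.127 mol/L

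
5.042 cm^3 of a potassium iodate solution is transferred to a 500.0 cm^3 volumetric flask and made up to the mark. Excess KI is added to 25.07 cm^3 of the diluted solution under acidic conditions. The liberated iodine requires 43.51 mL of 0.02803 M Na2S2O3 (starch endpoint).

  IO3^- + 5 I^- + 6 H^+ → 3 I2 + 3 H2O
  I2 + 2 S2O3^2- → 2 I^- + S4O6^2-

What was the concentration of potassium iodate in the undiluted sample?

0.8040 M

n(S2O3^2-) = 0.04351 × 0.02803 = 1.220 × 10^-3 mol
n(I2) = n(S2O3^2-)/2 = 6.098 × 10^-4 mol
From the 1:3 ratio, n(IO3^-) in the aliquot = 1/3 × 6.098 × 10^-4 = 2.033 × 10^-4 mol
[IO3^-]_dilute = 2.033 × 10^-4 / 0.02507 = 0.008108 mol/L
[IO3^-]_original = 0.008108 × 500.0/5.042 = 0.8040 mol/L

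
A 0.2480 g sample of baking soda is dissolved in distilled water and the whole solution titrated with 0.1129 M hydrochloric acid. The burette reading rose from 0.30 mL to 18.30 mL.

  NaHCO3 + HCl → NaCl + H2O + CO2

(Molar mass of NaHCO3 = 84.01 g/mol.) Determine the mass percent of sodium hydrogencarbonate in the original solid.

68.84 %

n(HCl) = 0.01800 L × 0.1129 mol/L = 2.032 × 10^-3 mol
n(NaHCO3) = 2.032 × 10^-3 mol (1:1 ratio)
mass of NaHCO3 = 2.032 × 10^-3 × 84.01 g/mol = 0.1707 g
% NaHCO3 = 0.1707 / 0.2480 × 100 = 68.84 %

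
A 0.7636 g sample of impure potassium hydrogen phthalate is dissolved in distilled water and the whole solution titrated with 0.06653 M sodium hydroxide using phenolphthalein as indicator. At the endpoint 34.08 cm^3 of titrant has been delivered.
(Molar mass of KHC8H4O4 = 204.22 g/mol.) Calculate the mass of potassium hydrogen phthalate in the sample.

0.4630 g

KHC8H4O4 + NaOH → KNaC8H4O4 + H2O
n(NaOH) = 0.03408 L × 0.06653 mol/L = 2.267 × 10^-3 mol
n(KHC8H4O4) = 2.267 × 10^-3 mol (1:1 ratio)
mass of KHC8H4O4 = 2.267 × 10^-3 × 204.22 g/mol = 0.4630 g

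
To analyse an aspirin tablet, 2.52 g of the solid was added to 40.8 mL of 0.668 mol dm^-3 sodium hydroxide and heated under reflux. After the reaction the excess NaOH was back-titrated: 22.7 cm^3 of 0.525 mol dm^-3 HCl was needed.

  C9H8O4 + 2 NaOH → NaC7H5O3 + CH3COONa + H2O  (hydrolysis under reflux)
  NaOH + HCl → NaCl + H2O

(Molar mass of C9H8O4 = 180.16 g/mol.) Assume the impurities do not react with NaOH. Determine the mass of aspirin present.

n(NaOH) added = 0.0408 × 0.668 = 0.0273 mol
n(HCl) used in back-titration = 0.0227 × 0.525 = 0.0119 mol
n(NaOH) left over = 0.0119 mol (1:1 ratio)
n(NaOH) consumed by analyte = 0.0273 − 0.0119 = 0.0153 mol
From the 1:2 ratio, n(C9H8O4) = 1/2 × 0.0153 = 7.67 × 10^-3 mol
mass of C9H8O4 = 7.67 × 10^-3 × 180.16 = 1.38 g

1.38 g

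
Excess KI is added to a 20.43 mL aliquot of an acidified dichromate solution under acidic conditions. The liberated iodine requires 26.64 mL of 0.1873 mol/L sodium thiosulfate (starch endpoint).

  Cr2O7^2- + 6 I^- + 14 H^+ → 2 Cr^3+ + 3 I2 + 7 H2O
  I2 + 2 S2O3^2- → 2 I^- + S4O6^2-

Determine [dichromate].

n(S2O3^2-) = 0.02664 × 0.1873 = 4.990 × 10^-3 mol
n(I2) = n(S2O3^2-)/2 = 2.495 × 10^-3 mol
From the 1:3 ratio, n(Cr2O7^2-) in the aliquot = 1/3 × 2.495 × 10^-3 = 8.316 × 10^-4 mol
[Cr2O7^2-] = 8.316 × 10^-4 / 0.02043 = 0.04071 mol/L

0.04071 mol/L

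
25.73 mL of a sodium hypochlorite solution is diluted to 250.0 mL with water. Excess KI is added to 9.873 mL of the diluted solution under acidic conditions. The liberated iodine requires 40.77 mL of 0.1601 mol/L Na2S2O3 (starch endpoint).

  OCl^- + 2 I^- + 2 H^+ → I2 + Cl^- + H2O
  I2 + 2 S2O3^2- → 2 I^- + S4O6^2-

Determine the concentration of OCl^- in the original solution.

n(S2O3^2-) = 0.04077 × 0.1601 = 6.527 × 10^-3 mol
n(I2) = n(S2O3^2-)/2 = 3.264 × 10^-3 mol
n(OCl^-) in the aliquot = 3.264 × 10^-3 mol (1:1 ratio)
[OCl^-]_dilute = 3.264 × 10^-3 / 0.009873 = 0.3306 mol/L
[OCl^-]_original = 0.3306 × 250.0/25.73 = 3.212 mol/L

3.212 mol/L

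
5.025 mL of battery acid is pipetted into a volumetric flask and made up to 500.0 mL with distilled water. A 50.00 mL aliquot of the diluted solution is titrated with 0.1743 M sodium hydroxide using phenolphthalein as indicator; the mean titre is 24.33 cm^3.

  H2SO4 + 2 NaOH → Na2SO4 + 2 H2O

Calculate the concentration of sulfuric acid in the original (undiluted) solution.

n(NaOH) = 0.02433 × 0.1743 = 4.241 × 10^-3 mol
From the 1:2 ratio, n(H2SO4) in the aliquot = 1/2 × 4.241 × 10^-3 = 2.120 × 10^-3 mol
[H2SO4]_dilute = 2.120 × 10^-3 / 0.05000 = 0.04241 mol/L
Dilution factor = 500.0 / 5.025 = 99.50
[H2SO4]_stock = 0.04241 × 99.50 = 4.220 mol/L

4.220 M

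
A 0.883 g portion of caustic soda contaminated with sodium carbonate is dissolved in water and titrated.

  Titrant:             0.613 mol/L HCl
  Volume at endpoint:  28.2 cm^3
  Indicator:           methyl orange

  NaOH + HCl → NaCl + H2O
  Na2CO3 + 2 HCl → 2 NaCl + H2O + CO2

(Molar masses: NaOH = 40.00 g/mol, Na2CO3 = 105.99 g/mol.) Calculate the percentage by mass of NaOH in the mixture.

11.5 %

n(HCl) = 0.0282 × 0.613 = 0.0173 mol
Let x = n(NaOH), y = n(Na2CO3).
Titrant: 1x + 2y = 0.0173;  mass: 40.00x + 105.99y = 0.883
Solving, x = 2.55 × 10^-3 mol, y = 7.37 × 10^-3 mol
mass of NaOH = 2.55 × 10^-3 × 40.00 = 0.102 g
% NaOH = 0.102 / 0.883 × 100 = 11.5 %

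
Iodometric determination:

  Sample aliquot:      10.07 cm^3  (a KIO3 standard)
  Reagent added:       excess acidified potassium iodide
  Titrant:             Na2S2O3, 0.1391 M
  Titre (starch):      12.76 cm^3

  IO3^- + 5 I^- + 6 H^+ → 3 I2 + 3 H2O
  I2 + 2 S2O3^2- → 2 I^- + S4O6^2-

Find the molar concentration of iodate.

0.02938 M

n(S2O3^2-) = 0.01276 × 0.1391 = 1.775 × 10^-3 mol
n(I2) = n(S2O3^2-)/2 = 8.875 × 10^-4 mol
From the 1:3 ratio, n(IO3^-) in the aliquot = 1/3 × 8.875 × 10^-4 = 2.958 × 10^-4 mol
[IO3^-] = 2.958 × 10^-4 / 0.01007 = 0.02938 mol/L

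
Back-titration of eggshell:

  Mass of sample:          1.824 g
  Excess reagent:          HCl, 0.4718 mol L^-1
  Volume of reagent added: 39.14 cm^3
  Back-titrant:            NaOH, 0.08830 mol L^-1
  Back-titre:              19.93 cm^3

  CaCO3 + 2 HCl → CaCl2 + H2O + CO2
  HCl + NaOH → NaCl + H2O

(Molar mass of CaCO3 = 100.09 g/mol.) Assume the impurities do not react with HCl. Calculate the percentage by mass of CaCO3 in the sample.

n(HCl) added = 0.03914 × 0.4718 = 0.01847 mol
n(NaOH) used in back-titration = 0.01993 × 0.08830 = 1.760 × 10^-3 mol
n(HCl) left over = 1.760 × 10^-3 mol (1:1 ratio)
n(HCl) consumed by analyte = 0.01847 − 1.760 × 10^-3 = 0.01671 mol
From the 1:2 ratio, n(CaCO3) = 1/2 × 0.01671 = 8.353 × 10^-3 mol
mass of CaCO3 = 8.353 × 10^-3 × 100.09 = 0.8361 g
% CaCO3 = 0.8361 / 1.824 × 100 = 45.84 %

45.84 %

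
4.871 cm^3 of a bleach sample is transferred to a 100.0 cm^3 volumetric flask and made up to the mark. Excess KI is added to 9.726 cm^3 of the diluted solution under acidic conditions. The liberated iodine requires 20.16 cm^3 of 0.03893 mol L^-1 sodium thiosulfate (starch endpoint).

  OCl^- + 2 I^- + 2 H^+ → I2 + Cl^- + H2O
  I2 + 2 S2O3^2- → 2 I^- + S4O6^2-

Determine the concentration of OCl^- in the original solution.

n(S2O3^2-) = 0.02016 × 0.03893 = 7.848 × 10^-4 mol
n(I2) = n(S2O3^2-)/2 = 3.924 × 10^-4 mol
n(OCl^-) in the aliquot = 3.924 × 10^-4 mol (1:1 ratio)
[OCl^-]_dilute = 3.924 × 10^-4 / 0.009726 = 0.04035 mol/L
[OCl^-]_original = 0.04035 × 100.0/4.871 = 0.8283 mol/L

0.8283 mol/L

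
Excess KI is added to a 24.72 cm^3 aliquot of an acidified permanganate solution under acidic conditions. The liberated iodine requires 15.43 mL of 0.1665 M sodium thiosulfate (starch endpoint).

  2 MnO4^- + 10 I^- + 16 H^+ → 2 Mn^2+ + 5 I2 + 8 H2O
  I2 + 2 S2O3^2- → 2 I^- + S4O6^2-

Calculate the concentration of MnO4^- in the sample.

0.02079 M

n(S2O3^2-) = 0.01543 × 0.1665 = 2.569 × 10^-3 mol
n(I2) = n(S2O3^2-)/2 = 1.285 × 10^-3 mol
From the 2:5 ratio, n(MnO4^-) in the aliquot = 2/5 × 1.285 × 10^-3 = 5.138 × 10^-4 mol
[MnO4^-] = 5.138 × 10^-4 / 0.02472 = 0.02079 mol/L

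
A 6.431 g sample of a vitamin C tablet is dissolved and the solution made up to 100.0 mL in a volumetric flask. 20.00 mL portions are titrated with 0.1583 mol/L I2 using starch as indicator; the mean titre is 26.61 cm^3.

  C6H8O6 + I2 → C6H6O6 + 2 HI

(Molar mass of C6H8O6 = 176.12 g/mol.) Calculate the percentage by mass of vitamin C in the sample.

57.68 %

n(I2) per titration = 0.02661 × 0.1583 = 4.212 × 10^-3 mol
n(C6H8O6) in each aliquot = 4.212 × 10^-3 mol (1:1 ratio)
n(C6H8O6) in the whole flask = 4.212 × 10^-3 × 100.0/20.00 = 0.02106 mol
mass of C6H8O6 = 0.02106 × 176.12 = 3.709 g
% C6H8O6 = 3.709 / 6.431 × 100 = 57.68 %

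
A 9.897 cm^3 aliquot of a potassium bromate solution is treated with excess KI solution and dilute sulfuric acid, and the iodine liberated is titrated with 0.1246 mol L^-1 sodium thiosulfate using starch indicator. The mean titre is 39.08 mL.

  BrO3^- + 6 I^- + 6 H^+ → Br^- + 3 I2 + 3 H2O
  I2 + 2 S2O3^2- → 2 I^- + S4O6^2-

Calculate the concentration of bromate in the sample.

n(S2O3^2-) = 0.03908 × 0.1246 = 4.869 × 10^-3 mol
n(I2) = n(S2O3^2-)/2 = 2.435 × 10^-3 mol
From the 1:3 ratio, n(BrO3^-) in the aliquot = 1/3 × 2.435 × 10^-3 = 8.116 × 10^-4 mol
[BrO3^-] = 8.116 × 10^-4 / 0.009897 = 0.08200 mol/L

0.08200 mol/L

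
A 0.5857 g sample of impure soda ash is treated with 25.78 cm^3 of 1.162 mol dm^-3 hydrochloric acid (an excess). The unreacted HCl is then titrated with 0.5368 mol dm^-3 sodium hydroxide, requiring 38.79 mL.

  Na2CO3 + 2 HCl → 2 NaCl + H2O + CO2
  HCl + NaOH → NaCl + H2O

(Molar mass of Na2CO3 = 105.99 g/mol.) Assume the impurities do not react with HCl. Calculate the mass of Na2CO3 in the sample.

n(HCl) added = 0.02578 × 1.162 = 0.02996 mol
n(NaOH) used in back-titration = 0.03879 × 0.5368 = 0.02082 mol
n(HCl) left over = 0.02082 mol (1:1 ratio)
n(HCl) consumed by analyte = 0.02996 − 0.02082 = 9.134 × 10^-3 mol
From the 1:2 ratio, n(Na2CO3) = 1/2 × 9.134 × 10^-3 = 4.567 × 10^-3 mol
mass of Na2CO3 = 4.567 × 10^-3 × 105.99 = 0.4841 g

0.4841 g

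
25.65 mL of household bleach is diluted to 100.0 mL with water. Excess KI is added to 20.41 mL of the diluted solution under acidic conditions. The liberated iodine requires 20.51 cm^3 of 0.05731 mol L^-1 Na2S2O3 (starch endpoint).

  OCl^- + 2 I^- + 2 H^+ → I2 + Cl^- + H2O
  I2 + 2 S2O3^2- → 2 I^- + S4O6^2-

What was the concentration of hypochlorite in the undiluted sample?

0.1123 mol/L

n(S2O3^2-) = 0.02051 × 0.05731 = 1.175 × 10^-3 mol
n(I2) = n(S2O3^2-)/2 = 5.877 × 10^-4 mol
n(OCl^-) in the aliquot = 5.877 × 10^-4 mol (1:1 ratio)
[OCl^-]_dilute = 5.877 × 10^-4 / 0.02041 = 0.02880 mol/L
[OCl^-]_original = 0.02880 × 100.0/25.65 = 0.1123 mol/L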